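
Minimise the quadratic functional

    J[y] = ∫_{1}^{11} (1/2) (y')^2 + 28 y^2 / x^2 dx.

The Lagrangian is L = (1/2) (y')^2 + 28 y^2 / x^2.
Compute ∂L/∂y = 56y/x^2, ∂L/∂y' = y'.
The Euler-Lagrange equation d/dx(∂L/∂y') − ∂L/∂y = 0 reduces to
    y'' − 56/x^2 · y = 0  (x > 0).
Its general solution is
    y(x) = A x^8 + B x^(-7),
with A, B fixed by the endpoint conditions.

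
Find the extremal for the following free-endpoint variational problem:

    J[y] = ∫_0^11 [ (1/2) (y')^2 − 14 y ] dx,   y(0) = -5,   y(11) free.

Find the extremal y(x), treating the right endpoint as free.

The Lagrangian L = (1/2) (y')^2 − 14 y gives
    ∂L/∂y = −14,   ∂L/∂y' = y'.
Euler-Lagrange: d/dx(y') − (−14) = 0, i.e. y'' + 14 = 0, so
    y(x) = −(14/2) x^2 + C1 x + C2.
Fixed left endpoint y(0) = -5 ⇒ C2 = -5.
The right endpoint x = 11 is free, so the natural (transversality) condition is ∂L/∂y' |_{x=11} = 0, i.e. y'(11) = 0.
Compute y'(x) = −14 x + C1, so y'(11) = −154 + C1 = 0 ⇒ C1 = 154.
Therefore the extremal is
    y(x) = −7 x^2 + 154 x − 5.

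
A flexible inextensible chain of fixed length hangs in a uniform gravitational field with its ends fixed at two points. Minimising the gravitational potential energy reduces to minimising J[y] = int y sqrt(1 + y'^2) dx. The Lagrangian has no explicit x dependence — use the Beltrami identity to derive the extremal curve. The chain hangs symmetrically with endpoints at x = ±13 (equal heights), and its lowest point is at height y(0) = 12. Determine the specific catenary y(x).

The Lagrangian L(y, y') = y sqrt(1 + y'^2) has no explicit x dependence, so the Beltrami identity applies:
    L − y' ∂L/∂y' = C.
Compute ∂L/∂y' = y · y' / sqrt(1 + y'^2). Then
    L − y' ∂L/∂y'
    = y sqrt(1 + y'^2) − y · y'^2 / sqrt(1 + y'^2)
    = y (1 + y'^2 − y'^2) / sqrt(1 + y'^2)
    = y / sqrt(1 + y'^2) = C.
Squaring gives y^2 = C^2 (1 + y'^2), i.e.
    y'^2 = y^2 / C^2 − 1.
Separating variables,
    dy / sqrt(y^2 − C^2) = dx / C,
and integrating gives arccosh(y / C) = (x − a)/C, so
    y(x) = C cosh((x − a)/C),
the catenary. The constants C and a are fixed by the two endpoint conditions (and, for the hanging-chain problem, the length constraint selects C).
Now fit the given data. The endpoints x = ±13 are symmetric at equal height, so the catenary is even about its minimum: a = 0 and y(x) = C cosh(x/C). The lowest point is y(0) = C cosh(0) = C, and we are told y(0) = 12, so C = 12. Therefore
    y(x) = 12 cosh(x/12),
and at the endpoints
    y(±13) = 12 cosh(13/12).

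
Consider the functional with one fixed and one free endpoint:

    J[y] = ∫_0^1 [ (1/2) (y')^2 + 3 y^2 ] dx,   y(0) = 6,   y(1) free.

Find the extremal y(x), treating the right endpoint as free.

The Lagrangian L = (1/2) (y')^2 + 3 y^2 gives
    ∂L/∂y = 6 y,   ∂L/∂y' = y'.
Euler-Lagrange: y'' − 6 y = 0.
With k = sqrt(6), the general solution is
    y(x) = A cosh(sqrt(6) x) + B sinh(sqrt(6) x).
Fixed left endpoint y(0) = 6 ⇒ A = 6.
The right endpoint x = 1 is free, so the natural (transversality) condition is ∂L/∂y' |_{x=1} = 0, i.e. y'(1) = 0.
Compute y'(x) = A k sinh(k x) + B k cosh(k x), so
    y'(1) = A k sinh(k·1) + B k cosh(k·1) = 0
    ⇒ B = −A tanh(k·1) = − 6 tanh(sqrt(6)·1).
Therefore the extremal is
    y(x) = 6 cosh(sqrt(6) x) − 6 tanh(sqrt(6)·1) sinh(sqrt(6) x).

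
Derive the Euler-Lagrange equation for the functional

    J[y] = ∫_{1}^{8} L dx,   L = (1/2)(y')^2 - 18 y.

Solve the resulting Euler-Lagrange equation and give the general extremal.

The Lagrangian is L = (1/2)(y')^2 - 18 y.
∂L/∂y = -18.
∂L/∂y' = y'.
The Euler-Lagrange equation d/dx(∂L/∂y') − ∂L/∂y = 0 becomes:
    y'' + 18 = 0
General solution: y(x) = -9 x^2 + A x + B, where A and B are arbitrary constants fixed by the endpoint conditions.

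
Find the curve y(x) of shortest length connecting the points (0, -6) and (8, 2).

Arc-length functional: J[y] = ∫ sqrt(1 + (y')^2) dx.
Lagrangian L = sqrt(1 + (y')^2) has no explicit y dependence, so ∂L/∂y = 0 and the Euler-Lagrange equation gives
    d/dx( y' / sqrt(1 + (y')^2) ) = 0  ⇒  y' / sqrt(1 + (y')^2) = const.
Hence y' is constant, so y(x) is affine.
Fitting the endpoints (0, -6) and (8, 2):
    slope m = (2 − (-6)) / (8 − 0) = 1,
    intercept c = (-6) − m·0 = -6.
Extremal: y(x) = x - 6.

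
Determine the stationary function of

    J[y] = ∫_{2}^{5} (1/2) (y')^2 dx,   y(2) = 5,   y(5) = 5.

The Lagrangian is L = (1/2) (y')^2.
Compute ∂L/∂y = 0, ∂L/∂y' = y'.
The Euler-Lagrange equation d/dx(∂L/∂y') − ∂L/∂y = 0 reduces to
    y'' = 0.
Its general solution is
    y(x) = A x + B,
with A, B fixed by the endpoint conditions.
Applying the endpoint conditions y(2) = 5 and y(5) = 5: solve A·2 + B = 5 and A·5 + B = 5. Subtracting gives A(5 − 2) = 5 − 5, so A = 0, and B = 5 − A·2 = 5. Therefore
    y(x) = 5.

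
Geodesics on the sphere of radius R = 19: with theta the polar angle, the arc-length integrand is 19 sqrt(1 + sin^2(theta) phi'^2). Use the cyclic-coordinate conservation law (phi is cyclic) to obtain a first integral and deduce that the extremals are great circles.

On the sphere of radius R = 19 with spherical coordinates (θ, φ), the induced metric is
    ds^2 = 361(dθ^2 + sin^2(θ) dφ^2).
Parameterise by θ; the arc-length functional is
    J[φ] = ∫ 19 sqrt(1 + sin^2(θ) (dφ/dθ)^2) dθ,
so L = 19 sqrt(1 + sin^2(θ) φ'^2). Compute
    ∂L/∂φ = 0  (L has no explicit φ dependence),
    ∂L/∂φ' = 19 sin^2(θ) φ' / sqrt(1 + sin^2(θ) φ'^2).
Since ∂L/∂φ = 0, the Euler-Lagrange equation
    d/dθ(∂L/∂φ') − ∂L/∂φ = 0
reduces to d/dθ(∂L/∂φ') = 0, i.e. the momentum conjugate to φ is conserved:
    19 sin^2(θ) φ' / sqrt(1 + sin^2(θ) φ'^2) = C.
The overall factor of 19 is constant, so dividing through gives Clairaut's relation sin^2(θ) φ' / sqrt(1 + sin^2(θ) φ'^2) = C' (with C' = C/19). Solving for φ' and integrating gives the great-circle family
    cot(θ) = A cos(φ − φ_0),
i.e. the intersection of the sphere with a plane through the origin. The two constants A and φ_0 (equivalently C and one phase) are fixed by the two endpoint conditions.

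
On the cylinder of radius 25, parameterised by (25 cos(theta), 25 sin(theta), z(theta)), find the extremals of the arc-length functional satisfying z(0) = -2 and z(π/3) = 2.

Parameterise the cylinder of radius R = 25 as
    r(θ) = (25 cos θ, 25 sin θ, z(θ)).
The arc-length element is
    ds = sqrt(625 + (dz/dθ)^2) dθ,
so the Lagrangian is L = sqrt(625 + z'^2).
L depends on z' only, not on z or θ, so ∂L/∂z = 0 and
    ∂L/∂z' = z' / sqrt(625 + z'^2).
The Euler-Lagrange equation gives
    d/dθ( z' / sqrt(625 + z'^2) ) = 0,
so z' is constant. Integrating once:
    z(θ) = a θ + b,
a helix on the cylinder (a straight line when the cylinder is unrolled). The constants a, b are determined by the endpoint conditions.
With endpoint conditions z(0) = -2 and z(π/3) = 2: from z(0) = b we get b = -2, and a·π/3 + -2 = 2 gives a = 12/π, so
    z(θ) = (12/π) θ − 2.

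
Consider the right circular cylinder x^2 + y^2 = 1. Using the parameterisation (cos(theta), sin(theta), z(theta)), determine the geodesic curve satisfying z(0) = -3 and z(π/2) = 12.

Parameterise the cylinder of radius R = 1 as
    r(θ) = (cos θ, sin θ, z(θ)).
The arc-length element is
    ds = sqrt(1 + (dz/dθ)^2) dθ,
so the Lagrangian is L = sqrt(1 + z'^2).
L depends on z' only, not on z or θ, so ∂L/∂z = 0 and
    ∂L/∂z' = z' / sqrt(1 + z'^2).
The Euler-Lagrange equation gives
    d/dθ( z' / sqrt(1 + z'^2) ) = 0,
so z' is constant. Integrating once:
    z(θ) = a θ + b,
a helix on the cylinder (a straight line when the cylinder is unrolled). The constants a, b are determined by the endpoint conditions.
With endpoint conditions z(0) = -3 and z(π/2) = 12: from z(0) = b we get b = -3, and a·π/2 + -3 = 12 gives a = 30/π, so
    z(θ) = (30/π) θ − 3.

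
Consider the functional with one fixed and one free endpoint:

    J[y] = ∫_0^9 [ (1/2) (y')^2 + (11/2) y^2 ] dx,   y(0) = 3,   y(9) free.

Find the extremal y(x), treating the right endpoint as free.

The Lagrangian L = (1/2) (y')^2 + (11/2) y^2 gives
    ∂L/∂y = 11 y,   ∂L/∂y' = y'.
Euler-Lagrange: y'' − 11 y = 0.
With k = sqrt(11), the general solution is
    y(x) = A cosh(sqrt(11) x) + B sinh(sqrt(11) x).
Fixed left endpoint y(0) = 3 ⇒ A = 3.
The right endpoint x = 9 is free, so the natural (transversality) condition is ∂L/∂y' |_{x=9} = 0, i.e. y'(9) = 0.
Compute y'(x) = A k sinh(k x) + B k cosh(k x), so
    y'(9) = A k sinh(k·9) + B k cosh(k·9) = 0
    ⇒ B = −A tanh(k·9) = − 3 tanh(sqrt(11)·9).
Therefore the extremal is
    y(x) = 3 cosh(sqrt(11) x) − 3 tanh(sqrt(11)·9) sinh(sqrt(11) x).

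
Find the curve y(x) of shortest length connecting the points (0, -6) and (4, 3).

Arc-length functional: J[y] = ∫ sqrt(1 + (y')^2) dx.
Lagrangian L = sqrt(1 + (y')^2) has no explicit y dependence, so ∂L/∂y = 0 and the Euler-Lagrange equation gives
    d/dx( y' / sqrt(1 + (y')^2) ) = 0  ⇒  y' / sqrt(1 + (y')^2) = const.
Hence y' is constant, so y(x) is affine.
Fitting the endpoints (0, -6) and (4, 3):
    slope m = (3 − (-6)) / (4 − 0) = 9/4,
    intercept c = (-6) − m·0 = -6.
Extremal: y(x) = (9/4) x - 6.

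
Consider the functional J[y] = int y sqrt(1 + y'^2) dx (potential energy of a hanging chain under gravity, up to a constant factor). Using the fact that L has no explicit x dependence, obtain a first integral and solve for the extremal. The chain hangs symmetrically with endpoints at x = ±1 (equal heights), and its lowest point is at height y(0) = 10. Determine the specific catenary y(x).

The Lagrangian L(y, y') = y sqrt(1 + y'^2) has no explicit x dependence, so the Beltrami identity applies:
    L − y' ∂L/∂y' = C.
Compute ∂L/∂y' = y · y' / sqrt(1 + y'^2). Then
    L − y' ∂L/∂y'
    = y sqrt(1 + y'^2) − y · y'^2 / sqrt(1 + y'^2)
    = y (1 + y'^2 − y'^2) / sqrt(1 + y'^2)
    = y / sqrt(1 + y'^2) = C.
Squaring gives y^2 = C^2 (1 + y'^2), i.e.
    y'^2 = y^2 / C^2 − 1.
Separating variables,
    dy / sqrt(y^2 − C^2) = dx / C,
and integrating gives arccosh(y / C) = (x − a)/C, so
    y(x) = C cosh((x − a)/C),
the catenary. The constants C and a are fixed by the two endpoint conditions (and, for the hanging-chain problem, the length constraint selects C).
Now fit the given data. The endpoints x = ±1 are symmetric at equal height, so the catenary is even about its minimum: a = 0 and y(x) = C cosh(x/C). The lowest point is y(0) = C cosh(0) = C, and we are told y(0) = 10, so C = 10. Therefore
    y(x) = 10 cosh(x/10),
and at the endpoints
    y(±1) = 10 cosh(1/10).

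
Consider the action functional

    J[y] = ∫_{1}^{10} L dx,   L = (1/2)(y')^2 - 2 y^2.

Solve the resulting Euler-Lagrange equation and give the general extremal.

The Lagrangian is L = (1/2)(y')^2 - 2 y^2.
∂L/∂y = -4y.
∂L/∂y' = y'.
The Euler-Lagrange equation d/dx(∂L/∂y') − ∂L/∂y = 0 becomes:
    y'' + 4 y = 0
General solution: y(x) = A sin(2x) + B cos(2x), where A and B are arbitrary constants fixed by the endpoint conditions.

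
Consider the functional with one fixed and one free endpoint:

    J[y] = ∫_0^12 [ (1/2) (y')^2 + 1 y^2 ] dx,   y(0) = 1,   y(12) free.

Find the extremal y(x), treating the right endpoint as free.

The Lagrangian L = (1/2) (y')^2 + 1 y^2 gives
    ∂L/∂y = 2 y,   ∂L/∂y' = y'.
Euler-Lagrange: y'' − 2 y = 0.
With k = sqrt(2), the general solution is
    y(x) = A cosh(sqrt(2) x) + B sinh(sqrt(2) x).
Fixed left endpoint y(0) = 1 ⇒ A = 1.
The right endpoint x = 12 is free, so the natural (transversality) condition is ∂L/∂y' |_{x=12} = 0, i.e. y'(12) = 0.
Compute y'(x) = A k sinh(k x) + B k cosh(k x), so
    y'(12) = A k sinh(k·12) + B k cosh(k·12) = 0
    ⇒ B = −A tanh(k·12) = − tanh(sqrt(2)·12).
Therefore the extremal is
    y(x) = cosh(sqrt(2) x) − tanh(sqrt(2)·12) sinh(sqrt(2) x).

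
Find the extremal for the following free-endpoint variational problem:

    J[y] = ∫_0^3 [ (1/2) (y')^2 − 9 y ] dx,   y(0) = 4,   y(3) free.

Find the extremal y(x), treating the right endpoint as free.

The Lagrangian L = (1/2) (y')^2 − 9 y gives
    ∂L/∂y = −9,   ∂L/∂y' = y'.
Euler-Lagrange: d/dx(y') − (−9) = 0, i.e. y'' + 9 = 0, so
    y(x) = −(9/2) x^2 + C1 x + C2.
Fixed left endpoint y(0) = 4 ⇒ C2 = 4.
The right endpoint x = 3 is free, so the natural (transversality) condition is ∂L/∂y' |_{x=3} = 0, i.e. y'(3) = 0.
Compute y'(x) = −9 x + C1, so y'(3) = −27 + C1 = 0 ⇒ C1 = 27.
Therefore the extremal is
    y(x) = −(9/2) x^2 + 27 x + 4.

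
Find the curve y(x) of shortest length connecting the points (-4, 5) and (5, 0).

Arc-length functional: J[y] = ∫ sqrt(1 + (y')^2) dx.
Lagrangian L = sqrt(1 + (y')^2) has no explicit y dependence, so ∂L/∂y = 0 and the Euler-Lagrange equation gives
    d/dx( y' / sqrt(1 + (y')^2) ) = 0  ⇒  y' / sqrt(1 + (y')^2) = const.
Hence y' is constant, so y(x) is affine.
Fitting the endpoints (-4, 5) and (5, 0):
    slope m = (0 − 5) / (5 − (-4)) = -5/9,
    intercept c = 5 − m·(-4) = 25/9.
Extremal: y(x) = (-5/9) x + 25/9.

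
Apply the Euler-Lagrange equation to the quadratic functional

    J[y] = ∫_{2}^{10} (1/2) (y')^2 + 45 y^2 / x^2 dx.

The Lagrangian is L = (1/2) (y')^2 + 45 y^2 / x^2.
Compute ∂L/∂y = 90y/x^2, ∂L/∂y' = y'.
The Euler-Lagrange equation d/dx(∂L/∂y') − ∂L/∂y = 0 reduces to
    y'' − 90/x^2 · y = 0  (x > 0).
Its general solution is
    y(x) = A x^10 + B x^(-9),
with A, B fixed by the endpoint conditions.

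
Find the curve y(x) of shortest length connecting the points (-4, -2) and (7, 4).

Arc-length functional: J[y] = ∫ sqrt(1 + (y')^2) dx.
Lagrangian L = sqrt(1 + (y')^2) has no explicit y dependence, so ∂L/∂y = 0 and the Euler-Lagrange equation gives
    d/dx( y' / sqrt(1 + (y')^2) ) = 0  ⇒  y' / sqrt(1 + (y')^2) = const.
Hence y' is constant, so y(x) is affine.
Fitting the endpoints (-4, -2) and (7, 4):
    slope m = (4 − (-2)) / (7 − (-4)) = 6/11,
    intercept c = (-2) − m·(-4) = 2/11.
Extremal: y(x) = (6/11) x + 2/11.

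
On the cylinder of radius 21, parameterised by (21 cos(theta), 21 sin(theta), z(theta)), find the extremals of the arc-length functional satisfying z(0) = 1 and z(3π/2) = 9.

Parameterise the cylinder of radius R = 21 as
    r(θ) = (21 cos θ, 21 sin θ, z(θ)).
The arc-length element is
    ds = sqrt(441 + (dz/dθ)^2) dθ,
so the Lagrangian is L = sqrt(441 + z'^2).
L depends on z' only, not on z or θ, so ∂L/∂z = 0 and
    ∂L/∂z' = z' / sqrt(441 + z'^2).
The Euler-Lagrange equation gives
    d/dθ( z' / sqrt(441 + z'^2) ) = 0,
so z' is constant. Integrating once:
    z(θ) = a θ + b,
a helix on the cylinder (a straight line when the cylinder is unrolled). The constants a, b are determined by the endpoint conditions.
With endpoint conditions z(0) = 1 and z(3π/2) = 9: from z(0) = b we get b = 1, and a·3π/2 + 1 = 9 gives a = 16/(3π), so
    z(θ) = (16/(3π)) θ + 1.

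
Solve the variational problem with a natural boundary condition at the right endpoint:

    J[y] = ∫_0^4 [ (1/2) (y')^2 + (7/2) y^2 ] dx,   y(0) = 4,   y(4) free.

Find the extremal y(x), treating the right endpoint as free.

The Lagrangian L = (1/2) (y')^2 + (7/2) y^2 gives
    ∂L/∂y = 7 y,   ∂L/∂y' = y'.
Euler-Lagrange: y'' − 7 y = 0.
With k = sqrt(7), the general solution is
    y(x) = A cosh(sqrt(7) x) + B sinh(sqrt(7) x).
Fixed left endpoint y(0) = 4 ⇒ A = 4.
The right endpoint x = 4 is free, so the natural (transversality) condition is ∂L/∂y' |_{x=4} = 0, i.e. y'(4) = 0.
Compute y'(x) = A k sinh(k x) + B k cosh(k x), so
    y'(4) = A k sinh(k·4) + B k cosh(k·4) = 0
    ⇒ B = −A tanh(k·4) = − 4 tanh(sqrt(7)·4).
Therefore the extremal is
    y(x) = 4 cosh(sqrt(7) x) − 4 tanh(sqrt(7)·4) sinh(sqrt(7) x).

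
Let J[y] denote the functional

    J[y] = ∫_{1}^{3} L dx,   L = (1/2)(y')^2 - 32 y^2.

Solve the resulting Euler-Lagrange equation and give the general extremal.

The Lagrangian is L = (1/2)(y')^2 - 32 y^2.
∂L/∂y = -64y.
∂L/∂y' = y'.
The Euler-Lagrange equation d/dx(∂L/∂y') − ∂L/∂y = 0 becomes:
    y'' + 64 y = 0
General solution: y(x) = A sin(8x) + B cos(8x), where A and B are arbitrary constants fixed by the endpoint conditions.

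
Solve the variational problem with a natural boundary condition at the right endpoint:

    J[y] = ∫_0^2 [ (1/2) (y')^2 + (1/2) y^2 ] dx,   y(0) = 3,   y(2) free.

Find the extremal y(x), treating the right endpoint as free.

The Lagrangian L = (1/2) (y')^2 + (1/2) y^2 gives
    ∂L/∂y = 1 y,   ∂L/∂y' = y'.
Euler-Lagrange: y'' − y = 0.
With k = 1, the general solution is
    y(x) = A cosh(x) + B sinh(x).
Fixed left endpoint y(0) = 3 ⇒ A = 3.
The right endpoint x = 2 is free, so the natural (transversality) condition is ∂L/∂y' |_{x=2} = 0, i.e. y'(2) = 0.
Compute y'(x) = A k sinh(k x) + B k cosh(k x), so
    y'(2) = A k sinh(k·2) + B k cosh(k·2) = 0
    ⇒ B = −A tanh(k·2) = − 3 tanh(1·2).
Therefore the extremal is
    y(x) = 3 cosh(1 x) − 3 tanh(1·2) sinh(1 x).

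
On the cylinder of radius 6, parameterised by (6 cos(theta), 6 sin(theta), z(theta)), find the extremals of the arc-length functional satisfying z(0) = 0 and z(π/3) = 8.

Parameterise the cylinder of radius R = 6 as
    r(θ) = (6 cos θ, 6 sin θ, z(θ)).
The arc-length element is
    ds = sqrt(36 + (dz/dθ)^2) dθ,
so the Lagrangian is L = sqrt(36 + z'^2).
L depends on z' only, not on z or θ, so ∂L/∂z = 0 and
    ∂L/∂z' = z' / sqrt(36 + z'^2).
The Euler-Lagrange equation gives
    d/dθ( z' / sqrt(36 + z'^2) ) = 0,
so z' is constant. Integrating once:
    z(θ) = a θ + b,
a helix on the cylinder (a straight line when the cylinder is unrolled). The constants a, b are determined by the endpoint conditions.
With endpoint conditions z(0) = 0 and z(π/3) = 8: from z(0) = b we get b = 0, and a·π/3 + 0 = 8 gives a = 24/π, so
    z(θ) = (24/π) θ.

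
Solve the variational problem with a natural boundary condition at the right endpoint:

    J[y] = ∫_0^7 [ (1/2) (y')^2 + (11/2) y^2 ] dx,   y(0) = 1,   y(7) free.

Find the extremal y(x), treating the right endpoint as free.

The Lagrangian L = (1/2) (y')^2 + (11/2) y^2 gives
    ∂L/∂y = 11 y,   ∂L/∂y' = y'.
Euler-Lagrange: y'' − 11 y = 0.
With k = sqrt(11), the general solution is
    y(x) = A cosh(sqrt(11) x) + B sinh(sqrt(11) x).
Fixed left endpoint y(0) = 1 ⇒ A = 1.
The right endpoint x = 7 is free, so the natural (transversality) condition is ∂L/∂y' |_{x=7} = 0, i.e. y'(7) = 0.
Compute y'(x) = A k sinh(k x) + B k cosh(k x), so
    y'(7) = A k sinh(k·7) + B k cosh(k·7) = 0
    ⇒ B = −A tanh(k·7) = − tanh(sqrt(11)·7).
Therefore the extremal is
    y(x) = cosh(sqrt(11) x) − tanh(sqrt(11)·7) sinh(sqrt(11) x).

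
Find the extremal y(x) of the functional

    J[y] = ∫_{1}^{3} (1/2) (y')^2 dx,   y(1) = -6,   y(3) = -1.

The Lagrangian is L = (1/2) (y')^2.
Compute ∂L/∂y = 0, ∂L/∂y' = y'.
The Euler-Lagrange equation d/dx(∂L/∂y') − ∂L/∂y = 0 reduces to
    y'' = 0.
Its general solution is
    y(x) = A x + B,
with A, B fixed by the endpoint conditions.
Applying the endpoint conditions y(1) = -6 and y(3) = -1: solve A·1 + B = -6 and A·3 + B = -1. Subtracting gives A(3 − 1) = -1 − -6, so A = 5/2, and B = -6 − A·1 = -17/2. Therefore
    y(x) = (5/2) x - 17/2.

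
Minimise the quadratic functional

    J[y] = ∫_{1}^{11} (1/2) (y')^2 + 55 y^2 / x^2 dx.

The Lagrangian is L = (1/2) (y')^2 + 55 y^2 / x^2.
Compute ∂L/∂y = 110y/x^2, ∂L/∂y' = y'.
The Euler-Lagrange equation d/dx(∂L/∂y') − ∂L/∂y = 0 reduces to
    y'' − 110/x^2 · y = 0  (x > 0).
Its general solution is
    y(x) = A x^11 + B x^(-10),
with A, B fixed by the endpoint conditions.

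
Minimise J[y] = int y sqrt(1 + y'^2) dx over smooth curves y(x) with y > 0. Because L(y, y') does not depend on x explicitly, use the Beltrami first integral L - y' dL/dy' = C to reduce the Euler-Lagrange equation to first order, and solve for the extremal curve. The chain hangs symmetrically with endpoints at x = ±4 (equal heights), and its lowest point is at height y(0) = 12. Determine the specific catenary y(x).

The Lagrangian L(y, y') = y sqrt(1 + y'^2) has no explicit x dependence, so the Beltrami identity applies:
    L − y' ∂L/∂y' = C.
Compute ∂L/∂y' = y · y' / sqrt(1 + y'^2). Then
    L − y' ∂L/∂y'
    = y sqrt(1 + y'^2) − y · y'^2 / sqrt(1 + y'^2)
    = y (1 + y'^2 − y'^2) / sqrt(1 + y'^2)
    = y / sqrt(1 + y'^2) = C.
Squaring gives y^2 = C^2 (1 + y'^2), i.e.
    y'^2 = y^2 / C^2 − 1.
Separating variables,
    dy / sqrt(y^2 − C^2) = dx / C,
and integrating gives arccosh(y / C) = (x − a)/C, so
    y(x) = C cosh((x − a)/C),
the catenary. The constants C and a are fixed by the two endpoint conditions (and, for the hanging-chain problem, the length constraint selects C).
Now fit the given data. The endpoints x = ±4 are symmetric at equal height, so the catenary is even about its minimum: a = 0 and y(x) = C cosh(x/C). The lowest point is y(0) = C cosh(0) = C, and we are told y(0) = 12, so C = 12. Therefore
    y(x) = 12 cosh(x/12),
and at the endpoints
    y(±4) = 12 cosh(4/12).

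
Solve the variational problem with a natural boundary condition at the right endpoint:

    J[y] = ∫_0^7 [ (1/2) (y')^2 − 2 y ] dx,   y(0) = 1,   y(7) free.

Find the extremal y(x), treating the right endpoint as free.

The Lagrangian L = (1/2) (y')^2 − 2 y gives
    ∂L/∂y = −2,   ∂L/∂y' = y'.
Euler-Lagrange: d/dx(y') − (−2) = 0, i.e. y'' + 2 = 0, so
    y(x) = −(2/2) x^2 + C1 x + C2.
Fixed left endpoint y(0) = 1 ⇒ C2 = 1.
The right endpoint x = 7 is free, so the natural (transversality) condition is ∂L/∂y' |_{x=7} = 0, i.e. y'(7) = 0.
Compute y'(x) = −2 x + C1, so y'(7) = −14 + C1 = 0 ⇒ C1 = 14.
Therefore the extremal is
    y(x) = −x^2 + 14 x + 1.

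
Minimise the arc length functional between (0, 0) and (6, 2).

Arc-length functional: J[y] = ∫ sqrt(1 + (y')^2) dx.
Lagrangian L = sqrt(1 + (y')^2) has no explicit y dependence, so ∂L/∂y = 0 and the Euler-Lagrange equation gives
    d/dx( y' / sqrt(1 + (y')^2) ) = 0  ⇒  y' / sqrt(1 + (y')^2) = const.
Hence y' is constant, so y(x) is affine.
Fitting the endpoints (0, 0) and (6, 2):
    slope m = (2 − 0) / (6 − 0) = 1/3,
    intercept c = 0 − m·0 = 0.
Extremal: y(x) = (1/3) x.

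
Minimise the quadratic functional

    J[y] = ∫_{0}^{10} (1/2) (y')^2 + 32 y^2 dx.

The Lagrangian is L = (1/2) (y')^2 + 32 y^2.
Compute ∂L/∂y = 64y, ∂L/∂y' = y'.
The Euler-Lagrange equation d/dx(∂L/∂y') − ∂L/∂y = 0 reduces to
    y'' − 64 y = 0.
Its general solution is
    y(x) = A e^(8x) + B e^(−8x),
with A, B fixed by the endpoint conditions.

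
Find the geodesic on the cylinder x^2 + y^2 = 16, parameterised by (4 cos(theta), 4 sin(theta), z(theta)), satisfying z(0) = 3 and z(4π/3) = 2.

Parameterise the cylinder of radius R = 4 as
    r(θ) = (4 cos θ, 4 sin θ, z(θ)).
The arc-length element is
    ds = sqrt(16 + (dz/dθ)^2) dθ,
so the Lagrangian is L = sqrt(16 + z'^2).
L depends on z' only, not on z or θ, so ∂L/∂z = 0 and
    ∂L/∂z' = z' / sqrt(16 + z'^2).
The Euler-Lagrange equation gives
    d/dθ( z' / sqrt(16 + z'^2) ) = 0,
so z' is constant. Integrating once:
    z(θ) = a θ + b,
a helix on the cylinder (a straight line when the cylinder is unrolled). The constants a, b are determined by the endpoint conditions.
With endpoint conditions z(0) = 3 and z(4π/3) = 2: from z(0) = b we get b = 3, and a·4π/3 + 3 = 2 gives a = -3/(4π), so
    z(θ) = (-3/(4π)) θ + 3.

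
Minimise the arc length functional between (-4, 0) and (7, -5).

Arc-length functional: J[y] = ∫ sqrt(1 + (y')^2) dx.
Lagrangian L = sqrt(1 + (y')^2) has no explicit y dependence, so ∂L/∂y = 0 and the Euler-Lagrange equation gives
    d/dx( y' / sqrt(1 + (y')^2) ) = 0  ⇒  y' / sqrt(1 + (y')^2) = const.
Hence y' is constant, so y(x) is affine.
Fitting the endpoints (-4, 0) and (7, -5):
    slope m = ((-5) − 0) / (7 − (-4)) = -5/11,
    intercept c = 0 − m·(-4) = -20/11.
Extremal: y(x) = (-5/11) x - 20/11.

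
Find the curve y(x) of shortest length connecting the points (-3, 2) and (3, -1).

Arc-length functional: J[y] = ∫ sqrt(1 + (y')^2) dx.
Lagrangian L = sqrt(1 + (y')^2) has no explicit y dependence, so ∂L/∂y = 0 and the Euler-Lagrange equation gives
    d/dx( y' / sqrt(1 + (y')^2) ) = 0  ⇒  y' / sqrt(1 + (y')^2) = const.
Hence y' is constant, so y(x) is affine.
Fitting the endpoints (-3, 2) and (3, -1):
    slope m = ((-1) − 2) / (3 − (-3)) = -1/2,
    intercept c = 2 − m·(-3) = 1/2.
Extremal: y(x) = (-1/2) x + 1/2.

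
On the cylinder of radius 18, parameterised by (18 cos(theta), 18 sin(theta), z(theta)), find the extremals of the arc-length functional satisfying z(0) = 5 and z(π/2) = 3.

Parameterise the cylinder of radius R = 18 as
    r(θ) = (18 cos θ, 18 sin θ, z(θ)).
The arc-length element is
    ds = sqrt(324 + (dz/dθ)^2) dθ,
so the Lagrangian is L = sqrt(324 + z'^2).
L depends on z' only, not on z or θ, so ∂L/∂z = 0 and
    ∂L/∂z' = z' / sqrt(324 + z'^2).
The Euler-Lagrange equation gives
    d/dθ( z' / sqrt(324 + z'^2) ) = 0,
so z' is constant. Integrating once:
    z(θ) = a θ + b,
a helix on the cylinder (a straight line when the cylinder is unrolled). The constants a, b are determined by the endpoint conditions.
With endpoint conditions z(0) = 5 and z(π/2) = 3: from z(0) = b we get b = 5, and a·π/2 + 5 = 3 gives a = -4/π, so
    z(θ) = (-4/π) θ + 5.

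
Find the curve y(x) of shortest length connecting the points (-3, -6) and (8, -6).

Arc-length functional: J[y] = ∫ sqrt(1 + (y')^2) dx.
Lagrangian L = sqrt(1 + (y')^2) has no explicit y dependence, so ∂L/∂y = 0 and the Euler-Lagrange equation gives
    d/dx( y' / sqrt(1 + (y')^2) ) = 0  ⇒  y' / sqrt(1 + (y')^2) = const.
Hence y' is constant, so y(x) is affine.
Fitting the endpoints (-3, -6) and (8, -6):
    slope m = ((-6) − (-6)) / (8 − (-3)) = 0,
    intercept c = (-6) − m·(-3) = -6.
Extremal: y(x) = -6.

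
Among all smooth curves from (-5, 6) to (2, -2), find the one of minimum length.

Arc-length functional: J[y] = ∫ sqrt(1 + (y')^2) dx.
Lagrangian L = sqrt(1 + (y')^2) has no explicit y dependence, so ∂L/∂y = 0 and the Euler-Lagrange equation gives
    d/dx( y' / sqrt(1 + (y')^2) ) = 0  ⇒  y' / sqrt(1 + (y')^2) = const.
Hence y' is constant, so y(x) is affine.
Fitting the endpoints (-5, 6) and (2, -2):
    slope m = ((-2) − 6) / (2 − (-5)) = -8/7,
    intercept c = 6 − m·(-5) = 2/7.
Extremal: y(x) = (-8/7) x + 2/7.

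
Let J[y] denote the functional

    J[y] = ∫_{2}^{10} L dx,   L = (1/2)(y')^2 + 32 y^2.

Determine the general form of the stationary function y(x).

The Lagrangian is L = (1/2)(y')^2 + 32 y^2.
∂L/∂y = 64y.
∂L/∂y' = y'.
The Euler-Lagrange equation d/dx(∂L/∂y') − ∂L/∂y = 0 becomes:
    y'' - 64 y = 0
General solution: y(x) = A e^(8x) + B e^(-8x), where A and B are arbitrary constants fixed by the endpoint conditions.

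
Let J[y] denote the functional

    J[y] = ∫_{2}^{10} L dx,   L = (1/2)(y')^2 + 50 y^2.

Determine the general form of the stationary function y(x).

The Lagrangian is L = (1/2)(y')^2 + 50 y^2.
∂L/∂y = 100y.
∂L/∂y' = y'.
The Euler-Lagrange equation d/dx(∂L/∂y') − ∂L/∂y = 0 becomes:
    y'' - 100 y = 0
General solution: y(x) = A e^(10x) + B e^(-10x), where A and B are arbitrary constants fixed by the endpoint conditions.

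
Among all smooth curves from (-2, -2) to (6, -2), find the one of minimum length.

Arc-length functional: J[y] = ∫ sqrt(1 + (y')^2) dx.
Lagrangian L = sqrt(1 + (y')^2) has no explicit y dependence, so ∂L/∂y = 0 and the Euler-Lagrange equation gives
    d/dx( y' / sqrt(1 + (y')^2) ) = 0  ⇒  y' / sqrt(1 + (y')^2) = const.
Hence y' is constant, so y(x) is affine.
Fitting the endpoints (-2, -2) and (6, -2):
    slope m = ((-2) − (-2)) / (6 − (-2)) = 0,
    intercept c = (-2) − m·(-2) = -2.
Extremal: y(x) = -2.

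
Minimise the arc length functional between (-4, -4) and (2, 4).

Arc-length functional: J[y] = ∫ sqrt(1 + (y')^2) dx.
Lagrangian L = sqrt(1 + (y')^2) has no explicit y dependence, so ∂L/∂y = 0 and the Euler-Lagrange equation gives
    d/dx( y' / sqrt(1 + (y')^2) ) = 0  ⇒  y' / sqrt(1 + (y')^2) = const.
Hence y' is constant, so y(x) is affine.
Fitting the endpoints (-4, -4) and (2, 4):
    slope m = (4 − (-4)) / (2 − (-4)) = 4/3,
    intercept c = (-4) − m·(-4) = 4/3.
Extremal: y(x) = (4/3) x + 4/3.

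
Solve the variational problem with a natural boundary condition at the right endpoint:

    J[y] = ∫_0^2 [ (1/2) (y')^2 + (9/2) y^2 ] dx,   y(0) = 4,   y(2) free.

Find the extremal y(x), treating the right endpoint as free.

The Lagrangian L = (1/2) (y')^2 + (9/2) y^2 gives
    ∂L/∂y = 9 y,   ∂L/∂y' = y'.
Euler-Lagrange: y'' − 9 y = 0.
With k = 3, the general solution is
    y(x) = A cosh(3 x) + B sinh(3 x).
Fixed left endpoint y(0) = 4 ⇒ A = 4.
The right endpoint x = 2 is free, so the natural (transversality) condition is ∂L/∂y' |_{x=2} = 0, i.e. y'(2) = 0.
Compute y'(x) = A k sinh(k x) + B k cosh(k x), so
    y'(2) = A k sinh(k·2) + B k cosh(k·2) = 0
    ⇒ B = −A tanh(k·2) = − 4 tanh(3·2).
Therefore the extremal is
    y(x) = 4 cosh(3 x) − 4 tanh(3·2) sinh(3 x).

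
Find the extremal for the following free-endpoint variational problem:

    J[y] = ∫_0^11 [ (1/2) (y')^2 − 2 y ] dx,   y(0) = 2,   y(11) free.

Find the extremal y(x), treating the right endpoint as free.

The Lagrangian L = (1/2) (y')^2 − 2 y gives
    ∂L/∂y = −2,   ∂L/∂y' = y'.
Euler-Lagrange: d/dx(y') − (−2) = 0, i.e. y'' + 2 = 0, so
    y(x) = −(2/2) x^2 + C1 x + C2.
Fixed left endpoint y(0) = 2 ⇒ C2 = 2.
The right endpoint x = 11 is free, so the natural (transversality) condition is ∂L/∂y' |_{x=11} = 0, i.e. y'(11) = 0.
Compute y'(x) = −2 x + C1, so y'(11) = −22 + C1 = 0 ⇒ C1 = 22.
Therefore the extremal is
    y(x) = −x^2 + 22 x + 2.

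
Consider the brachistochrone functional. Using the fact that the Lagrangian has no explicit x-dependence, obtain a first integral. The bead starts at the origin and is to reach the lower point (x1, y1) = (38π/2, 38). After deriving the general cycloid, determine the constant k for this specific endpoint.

The Lagrangian L = sqrt((1 + y'^2) / y) has no explicit x dependence, so the Beltrami identity applies:
    L − y' ∂L/∂y' = C.
Compute ∂L/∂y' = y' / sqrt(y (1 + y'^2)).
Substitute:
    sqrt((1 + y'^2)/y) − y'·y' / sqrt(y (1 + y'^2))
    = (1 + y'^2) / sqrt(y (1 + y'^2)) − y'^2 / sqrt(y (1 + y'^2))
    = 1 / sqrt(y (1 + y'^2)) = C.
Squaring and rearranging gives the first integral
    y (1 + y'^2) = 1/C^2 =: k   (constant).
Solving this first-order ODE by the substitution
    y = (k/2)(1 − cos θ)
yields the cycloid parameterisation
    x(θ) = (k/2)(θ − sin θ),   y(θ) = (k/2)(1 − cos θ).
The constant k is fixed by the endpoint condition.
Now fit the given lower endpoint (x1, y1) = (38π/2, 38). At the bottom of the first arch (θ = π), the parametric equations give
    y(π) = (k/2)(1 − cos π) = k,
    x(π) = (k/2)(π − sin π) = kπ/2.
Matching y(π) = 38 gives k = 38, consistent with x(π) = 38π/2. Therefore the specific cycloid is
    x(θ) = (38/2)(θ − sin θ),   y(θ) = (38/2)(1 − cos θ).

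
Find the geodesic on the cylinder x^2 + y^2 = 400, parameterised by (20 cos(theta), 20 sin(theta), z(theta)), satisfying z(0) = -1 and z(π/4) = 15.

Parameterise the cylinder of radius R = 20 as
    r(θ) = (20 cos θ, 20 sin θ, z(θ)).
The arc-length element is
    ds = sqrt(400 + (dz/dθ)^2) dθ,
so the Lagrangian is L = sqrt(400 + z'^2).
L depends on z' only, not on z or θ, so ∂L/∂z = 0 and
    ∂L/∂z' = z' / sqrt(400 + z'^2).
The Euler-Lagrange equation gives
    d/dθ( z' / sqrt(400 + z'^2) ) = 0,
so z' is constant. Integrating once:
    z(θ) = a θ + b,
a helix on the cylinder (a straight line when the cylinder is unrolled). The constants a, b are determined by the endpoint conditions.
With endpoint conditions z(0) = -1 and z(π/4) = 15: from z(0) = b we get b = -1, and a·π/4 + -1 = 15 gives a = 64/π, so
    z(θ) = (64/π) θ − 1.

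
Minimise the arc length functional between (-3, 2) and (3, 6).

Arc-length functional: J[y] = ∫ sqrt(1 + (y')^2) dx.
Lagrangian L = sqrt(1 + (y')^2) has no explicit y dependence, so ∂L/∂y = 0 and the Euler-Lagrange equation gives
    d/dx( y' / sqrt(1 + (y')^2) ) = 0  ⇒  y' / sqrt(1 + (y')^2) = const.
Hence y' is constant, so y(x) is affine.
Fitting the endpoints (-3, 2) and (3, 6):
    slope m = (6 − 2) / (3 − (-3)) = 2/3,
    intercept c = 2 − m·(-3) = 4.
Extremal: y(x) = (2/3) x + 4.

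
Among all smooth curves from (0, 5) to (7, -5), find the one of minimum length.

Arc-length functional: J[y] = ∫ sqrt(1 + (y')^2) dx.
Lagrangian L = sqrt(1 + (y')^2) has no explicit y dependence, so ∂L/∂y = 0 and the Euler-Lagrange equation gives
    d/dx( y' / sqrt(1 + (y')^2) ) = 0  ⇒  y' / sqrt(1 + (y')^2) = const.
Hence y' is constant, so y(x) is affine.
Fitting the endpoints (0, 5) and (7, -5):
    slope m = ((-5) − 5) / (7 − 0) = -10/7,
    intercept c = 5 − m·0 = 5.
Extremal: y(x) = (-10/7) x + 5.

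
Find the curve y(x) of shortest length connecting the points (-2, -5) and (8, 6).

Arc-length functional: J[y] = ∫ sqrt(1 + (y')^2) dx.
Lagrangian L = sqrt(1 + (y')^2) has no explicit y dependence, so ∂L/∂y = 0 and the Euler-Lagrange equation gives
    d/dx( y' / sqrt(1 + (y')^2) ) = 0  ⇒  y' / sqrt(1 + (y')^2) = const.
Hence y' is constant, so y(x) is affine.
Fitting the endpoints (-2, -5) and (8, 6):
    slope m = (6 − (-5)) / (8 − (-2)) = 11/10,
    intercept c = (-5) − m·(-2) = -14/5.
Extremal: y(x) = (11/10) x - 14/5.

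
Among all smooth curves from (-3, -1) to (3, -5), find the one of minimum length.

Arc-length functional: J[y] = ∫ sqrt(1 + (y')^2) dx.
Lagrangian L = sqrt(1 + (y')^2) has no explicit y dependence, so ∂L/∂y = 0 and the Euler-Lagrange equation gives
    d/dx( y' / sqrt(1 + (y')^2) ) = 0  ⇒  y' / sqrt(1 + (y')^2) = const.
Hence y' is constant, so y(x) is affine.
Fitting the endpoints (-3, -1) and (3, -5):
    slope m = ((-5) − (-1)) / (3 − (-3)) = -2/3,
    intercept c = (-1) − m·(-3) = -3.
Extremal: y(x) = (-2/3) x - 3.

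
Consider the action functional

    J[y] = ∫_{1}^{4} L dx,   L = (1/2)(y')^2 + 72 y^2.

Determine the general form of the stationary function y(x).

The Lagrangian is L = (1/2)(y')^2 + 72 y^2.
∂L/∂y = 144y.
∂L/∂y' = y'.
The Euler-Lagrange equation d/dx(∂L/∂y') − ∂L/∂y = 0 becomes:
    y'' - 144 y = 0
General solution: y(x) = A e^(12x) + B e^(-12x), where A and B are arbitrary constants fixed by the endpoint conditions.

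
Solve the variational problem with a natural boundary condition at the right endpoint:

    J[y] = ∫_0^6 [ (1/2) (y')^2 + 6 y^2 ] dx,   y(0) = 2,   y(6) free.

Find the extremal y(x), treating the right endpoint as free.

The Lagrangian L = (1/2) (y')^2 + 6 y^2 gives
    ∂L/∂y = 12 y,   ∂L/∂y' = y'.
Euler-Lagrange: y'' − 12 y = 0.
With k = sqrt(12), the general solution is
    y(x) = A cosh(sqrt(12) x) + B sinh(sqrt(12) x).
Fixed left endpoint y(0) = 2 ⇒ A = 2.
The right endpoint x = 6 is free, so the natural (transversality) condition is ∂L/∂y' |_{x=6} = 0, i.e. y'(6) = 0.
Compute y'(x) = A k sinh(k x) + B k cosh(k x), so
    y'(6) = A k sinh(k·6) + B k cosh(k·6) = 0
    ⇒ B = −A tanh(k·6) = − 2 tanh(sqrt(12)·6).
Therefore the extremal is
    y(x) = 2 cosh(sqrt(12) x) − 2 tanh(sqrt(12)·6) sinh(sqrt(12) x).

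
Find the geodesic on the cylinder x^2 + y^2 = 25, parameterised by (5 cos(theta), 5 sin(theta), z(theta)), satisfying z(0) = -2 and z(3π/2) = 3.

Parameterise the cylinder of radius R = 5 as
    r(θ) = (5 cos θ, 5 sin θ, z(θ)).
The arc-length element is
    ds = sqrt(25 + (dz/dθ)^2) dθ,
so the Lagrangian is L = sqrt(25 + z'^2).
L depends on z' only, not on z or θ, so ∂L/∂z = 0 and
    ∂L/∂z' = z' / sqrt(25 + z'^2).
The Euler-Lagrange equation gives
    d/dθ( z' / sqrt(25 + z'^2) ) = 0,
so z' is constant. Integrating once:
    z(θ) = a θ + b,
a helix on the cylinder (a straight line when the cylinder is unrolled). The constants a, b are determined by the endpoint conditions.
With endpoint conditions z(0) = -2 and z(3π/2) = 3: from z(0) = b we get b = -2, and a·3π/2 + -2 = 3 gives a = 10/(3π), so
    z(θ) = (10/(3π)) θ − 2.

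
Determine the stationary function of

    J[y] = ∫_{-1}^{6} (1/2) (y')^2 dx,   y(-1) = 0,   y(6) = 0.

The Lagrangian is L = (1/2) (y')^2.
Compute ∂L/∂y = 0, ∂L/∂y' = y'.
The Euler-Lagrange equation d/dx(∂L/∂y') − ∂L/∂y = 0 reduces to
    y'' = 0.
Its general solution is
    y(x) = A x + B,
with A, B fixed by the endpoint conditions.
Applying the endpoint conditions y(-1) = 0 and y(6) = 0: solve A·-1 + B = 0 and A·6 + B = 0. Subtracting gives A(6 − -1) = 0 − 0, so A = 0, and B = 0 − A·-1 = 0. Therefore
    y(x) = 0.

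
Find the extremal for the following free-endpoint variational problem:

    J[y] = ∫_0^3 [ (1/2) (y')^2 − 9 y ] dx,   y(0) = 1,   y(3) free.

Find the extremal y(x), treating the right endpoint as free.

The Lagrangian L = (1/2) (y')^2 − 9 y gives
    ∂L/∂y = −9,   ∂L/∂y' = y'.
Euler-Lagrange: d/dx(y') − (−9) = 0, i.e. y'' + 9 = 0, so
    y(x) = −(9/2) x^2 + C1 x + C2.
Fixed left endpoint y(0) = 1 ⇒ C2 = 1.
The right endpoint x = 3 is free, so the natural (transversality) condition is ∂L/∂y' |_{x=3} = 0, i.e. y'(3) = 0.
Compute y'(x) = −9 x + C1, so y'(3) = −27 + C1 = 0 ⇒ C1 = 27.
Therefore the extremal is
    y(x) = −(9/2) x^2 + 27 x + 1.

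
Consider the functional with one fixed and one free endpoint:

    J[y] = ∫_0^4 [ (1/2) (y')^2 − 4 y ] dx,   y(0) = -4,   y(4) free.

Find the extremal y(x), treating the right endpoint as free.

The Lagrangian L = (1/2) (y')^2 − 4 y gives
    ∂L/∂y = −4,   ∂L/∂y' = y'.
Euler-Lagrange: d/dx(y') − (−4) = 0, i.e. y'' + 4 = 0, so
    y(x) = −(4/2) x^2 + C1 x + C2.
Fixed left endpoint y(0) = -4 ⇒ C2 = -4.
The right endpoint x = 4 is free, so the natural (transversality) condition is ∂L/∂y' |_{x=4} = 0, i.e. y'(4) = 0.
Compute y'(x) = −4 x + C1, so y'(4) = −16 + C1 = 0 ⇒ C1 = 16.
Therefore the extremal is
    y(x) = −2 x^2 + 16 x − 4.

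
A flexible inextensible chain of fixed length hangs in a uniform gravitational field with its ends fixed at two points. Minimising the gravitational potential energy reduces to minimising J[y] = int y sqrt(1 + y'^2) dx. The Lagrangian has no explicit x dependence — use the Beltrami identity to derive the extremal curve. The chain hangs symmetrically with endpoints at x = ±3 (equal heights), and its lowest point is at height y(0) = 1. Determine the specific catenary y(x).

The Lagrangian L(y, y') = y sqrt(1 + y'^2) has no explicit x dependence, so the Beltrami identity applies:
    L − y' ∂L/∂y' = C.
Compute ∂L/∂y' = y · y' / sqrt(1 + y'^2). Then
    L − y' ∂L/∂y'
    = y sqrt(1 + y'^2) − y · y'^2 / sqrt(1 + y'^2)
    = y (1 + y'^2 − y'^2) / sqrt(1 + y'^2)
    = y / sqrt(1 + y'^2) = C.
Squaring gives y^2 = C^2 (1 + y'^2), i.e.
    y'^2 = y^2 / C^2 − 1.
Separating variables,
    dy / sqrt(y^2 − C^2) = dx / C,
and integrating gives arccosh(y / C) = (x − a)/C, so
    y(x) = C cosh((x − a)/C),
the catenary. The constants C and a are fixed by the two endpoint conditions (and, for the hanging-chain problem, the length constraint selects C).
Now fit the given data. The endpoints x = ±3 are symmetric at equal height, so the catenary is even about its minimum: a = 0 and y(x) = C cosh(x/C). The lowest point is y(0) = C cosh(0) = C, and we are told y(0) = 1, so C = 1. Therefore
    y(x) = cosh(x),
and at the endpoints
    y(±3) = cosh(3).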